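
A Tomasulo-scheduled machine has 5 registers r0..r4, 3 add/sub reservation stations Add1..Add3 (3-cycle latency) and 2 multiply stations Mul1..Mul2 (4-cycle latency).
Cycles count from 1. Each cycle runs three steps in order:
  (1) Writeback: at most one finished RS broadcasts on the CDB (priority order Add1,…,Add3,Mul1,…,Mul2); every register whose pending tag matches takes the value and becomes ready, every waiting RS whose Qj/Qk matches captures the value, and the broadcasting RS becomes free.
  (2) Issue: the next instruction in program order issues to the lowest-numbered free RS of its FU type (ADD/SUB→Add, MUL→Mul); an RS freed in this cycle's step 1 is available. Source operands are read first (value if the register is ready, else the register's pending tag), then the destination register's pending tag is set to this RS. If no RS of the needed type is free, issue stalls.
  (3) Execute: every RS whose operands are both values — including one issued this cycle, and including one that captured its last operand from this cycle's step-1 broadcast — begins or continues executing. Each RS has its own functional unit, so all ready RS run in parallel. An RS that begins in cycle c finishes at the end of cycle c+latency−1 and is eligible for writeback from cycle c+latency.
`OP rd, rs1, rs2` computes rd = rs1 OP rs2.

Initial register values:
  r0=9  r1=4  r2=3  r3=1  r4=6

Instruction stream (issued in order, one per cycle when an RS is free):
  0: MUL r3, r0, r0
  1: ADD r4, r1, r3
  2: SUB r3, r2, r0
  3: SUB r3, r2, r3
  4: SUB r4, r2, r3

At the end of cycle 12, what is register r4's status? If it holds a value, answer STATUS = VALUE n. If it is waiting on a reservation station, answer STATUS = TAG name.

STATUS = VALUE -6

c1: issue MUL r3<-Mul1 | r0:9,r1:4,r2:3,r3:Mul1,r4:6
c2: issue ADD r4<-Add1 | r0:9,r1:4,r2:3,r3:Mul1,r4:Add1
c3: issue SUB r3<-Add2 | r0:9,r1:4,r2:3,r3:Add2,r4:Add1
c4: issue SUB r3<-Add3 | r0:9,r1:4,r2:3,r3:Add3,r4:Add1
c5: CDB Mul1=81; stall | r0:9,r1:4,r2:3,r3:Add3,r4:Add1
c6: CDB Add2=-6; issue SUB r4<-Add2 | r0:9,r1:4,r2:3,r3:Add3,r4:Add2
c7: - | r0:9,r1:4,r2:3,r3:Add3,r4:Add2
c8: CDB Add1=85 | r0:9,r1:4,r2:3,r3:Add3,r4:Add2
c9: CDB Add3=9 | r0:9,r1:4,r2:3,r3:9,r4:Add2
c10: - | r0:9,r1:4,r2:3,r3:9,r4:Add2
c11: - | r0:9,r1:4,r2:3,r3:9,r4:Add2
c12: CDB Add2=-6 | r0:9,r1:4,r2:3,r3:9,r4:-6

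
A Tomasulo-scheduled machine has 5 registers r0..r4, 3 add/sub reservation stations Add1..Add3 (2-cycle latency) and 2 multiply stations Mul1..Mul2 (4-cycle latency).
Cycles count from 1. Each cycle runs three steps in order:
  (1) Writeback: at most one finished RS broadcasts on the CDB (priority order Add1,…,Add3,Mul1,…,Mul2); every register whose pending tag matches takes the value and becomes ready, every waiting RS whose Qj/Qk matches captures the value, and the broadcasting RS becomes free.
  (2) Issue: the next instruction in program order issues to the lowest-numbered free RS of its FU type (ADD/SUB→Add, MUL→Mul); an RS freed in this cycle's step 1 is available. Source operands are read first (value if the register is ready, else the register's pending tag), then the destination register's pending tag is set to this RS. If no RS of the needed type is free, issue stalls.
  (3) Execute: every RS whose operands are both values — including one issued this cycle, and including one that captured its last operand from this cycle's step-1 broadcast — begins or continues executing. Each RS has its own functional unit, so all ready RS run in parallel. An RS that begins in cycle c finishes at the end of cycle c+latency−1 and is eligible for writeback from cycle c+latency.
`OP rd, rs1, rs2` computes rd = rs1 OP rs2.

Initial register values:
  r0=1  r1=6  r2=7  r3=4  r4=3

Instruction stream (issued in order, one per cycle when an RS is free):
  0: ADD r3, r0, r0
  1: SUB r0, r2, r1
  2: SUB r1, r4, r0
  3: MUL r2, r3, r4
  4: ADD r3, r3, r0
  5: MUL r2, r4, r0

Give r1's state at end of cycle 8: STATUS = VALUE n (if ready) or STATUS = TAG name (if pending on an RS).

STATUS = VALUE 2

cycle 1: issue ADD r3<-Add1 // r0:1,r1:6,r2:7,r3:Add1,r4:3
cycle 2: issue SUB r0<-Add2 // r0:Add2,r1:6,r2:7,r3:Add1,r4:3
cycle 3: CDB Add1=2; issue SUB r1<-Add1 // r0:Add2,r1:Add1,r2:7,r3:2,r4:3
cycle 4: CDB Add2=1; issue MUL r2<-Mul1 // r0:1,r1:Add1,r2:Mul1,r3:2,r4:3
cycle 5: issue ADD r3<-Add2 // r0:1,r1:Add1,r2:Mul1,r3:Add2,r4:3
cycle 6: CDB Add1=2; issue MUL r2<-Mul2 // r0:1,r1:2,r2:Mul2,r3:Add2,r4:3
cycle 7: CDB Add2=3 // r0:1,r1:2,r2:Mul2,r3:3,r4:3
cycle 8: CDB Mul1=6 // r0:1,r1:2,r2:Mul2,r3:3,r4:3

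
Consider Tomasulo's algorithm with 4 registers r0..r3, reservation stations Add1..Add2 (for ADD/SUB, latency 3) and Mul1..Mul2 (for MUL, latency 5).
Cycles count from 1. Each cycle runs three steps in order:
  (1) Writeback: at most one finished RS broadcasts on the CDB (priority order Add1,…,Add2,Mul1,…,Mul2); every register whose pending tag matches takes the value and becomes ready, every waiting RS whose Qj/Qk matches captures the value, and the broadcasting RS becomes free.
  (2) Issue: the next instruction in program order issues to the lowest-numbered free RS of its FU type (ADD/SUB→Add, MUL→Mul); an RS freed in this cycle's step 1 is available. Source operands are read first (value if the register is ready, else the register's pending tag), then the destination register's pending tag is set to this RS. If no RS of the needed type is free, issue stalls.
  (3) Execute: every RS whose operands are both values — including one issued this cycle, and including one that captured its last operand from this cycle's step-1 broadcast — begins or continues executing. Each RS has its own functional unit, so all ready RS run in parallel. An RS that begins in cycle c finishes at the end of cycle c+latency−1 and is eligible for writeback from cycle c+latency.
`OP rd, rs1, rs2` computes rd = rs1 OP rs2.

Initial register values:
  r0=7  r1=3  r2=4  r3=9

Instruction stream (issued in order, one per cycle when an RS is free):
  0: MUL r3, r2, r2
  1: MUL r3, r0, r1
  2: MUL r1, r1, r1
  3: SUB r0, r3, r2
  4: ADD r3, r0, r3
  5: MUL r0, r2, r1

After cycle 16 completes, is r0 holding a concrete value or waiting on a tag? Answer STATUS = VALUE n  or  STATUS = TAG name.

STATUS = VALUE 36

c1: issue MUL r3<-Mul1 | r0:7,r1:3,r2:4,r3:Mul1
c2: issue MUL r3<-Mul2 | r0:7,r1:3,r2:4,r3:Mul2
c3: stall | r0:7,r1:3,r2:4,r3:Mul2
c4: stall | r0:7,r1:3,r2:4,r3:Mul2
c5: stall | r0:7,r1:3,r2:4,r3:Mul2
c6: CDB Mul1=16; issue MUL r1<-Mul1 | r0:7,r1:Mul1,r2:4,r3:Mul2
c7: CDB Mul2=21; issue SUB r0<-Add1 | r0:Add1,r1:Mul1,r2:4,r3:21
c8: issue ADD r3<-Add2 | r0:Add1,r1:Mul1,r2:4,r3:Add2
c9: issue MUL r0<-Mul2 | r0:Mul2,r1:Mul1,r2:4,r3:Add2
c10: CDB Add1=17 | r0:Mul2,r1:Mul1,r2:4,r3:Add2
c11: CDB Mul1=9 | r0:Mul2,r1:9,r2:4,r3:Add2
c12: - | r0:Mul2,r1:9,r2:4,r3:Add2
c13: CDB Add2=38 | r0:Mul2,r1:9,r2:4,r3:38
c14: - | r0:Mul2,r1:9,r2:4,r3:38
c15: - | r0:Mul2,r1:9,r2:4,r3:38
c16: CDB Mul2=36 | r0:36,r1:9,r2:4,r3:38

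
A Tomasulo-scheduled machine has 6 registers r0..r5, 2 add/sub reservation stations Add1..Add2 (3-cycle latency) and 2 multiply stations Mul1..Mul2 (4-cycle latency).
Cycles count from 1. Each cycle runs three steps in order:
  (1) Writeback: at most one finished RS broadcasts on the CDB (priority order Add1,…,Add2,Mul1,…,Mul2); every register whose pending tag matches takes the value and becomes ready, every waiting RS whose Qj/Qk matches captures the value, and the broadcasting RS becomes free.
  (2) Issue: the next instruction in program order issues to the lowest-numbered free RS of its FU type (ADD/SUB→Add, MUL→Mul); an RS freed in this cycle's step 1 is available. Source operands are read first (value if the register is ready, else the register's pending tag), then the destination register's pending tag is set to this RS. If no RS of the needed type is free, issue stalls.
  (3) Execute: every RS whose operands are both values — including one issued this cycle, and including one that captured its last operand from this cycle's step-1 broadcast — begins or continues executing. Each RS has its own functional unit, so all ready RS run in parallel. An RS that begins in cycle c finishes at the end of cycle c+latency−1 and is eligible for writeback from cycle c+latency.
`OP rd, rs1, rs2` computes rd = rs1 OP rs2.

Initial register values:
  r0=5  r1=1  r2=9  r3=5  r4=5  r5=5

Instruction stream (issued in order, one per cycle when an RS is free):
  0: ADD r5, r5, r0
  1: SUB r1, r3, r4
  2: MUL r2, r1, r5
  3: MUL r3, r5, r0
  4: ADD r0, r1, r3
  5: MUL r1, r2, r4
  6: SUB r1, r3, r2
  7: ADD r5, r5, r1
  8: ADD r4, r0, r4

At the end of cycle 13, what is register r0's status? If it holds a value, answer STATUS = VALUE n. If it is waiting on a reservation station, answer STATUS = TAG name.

STATUS = VALUE 50

cycle 1: issue ADD r5<-Add1 // r0:5,r1:1,r2:9,r3:5,r4:5,r5:Add1
cycle 2: issue SUB r1<-Add2 // r0:5,r1:Add2,r2:9,r3:5,r4:5,r5:Add1
cycle 3: issue MUL r2<-Mul1 // r0:5,r1:Add2,r2:Mul1,r3:5,r4:5,r5:Add1
cycle 4: CDB Add1=10; issue MUL r3<-Mul2 // r0:5,r1:Add2,r2:Mul1,r3:Mul2,r4:5,r5:10
cycle 5: CDB Add2=0; issue ADD r0<-Add1 // r0:Add1,r1:0,r2:Mul1,r3:Mul2,r4:5,r5:10
cycle 6: stall // r0:Add1,r1:0,r2:Mul1,r3:Mul2,r4:5,r5:10
cycle 7: stall // r0:Add1,r1:0,r2:Mul1,r3:Mul2,r4:5,r5:10
cycle 8: CDB Mul2=50; issue MUL r1<-Mul2 // r0:Add1,r1:Mul2,r2:Mul1,r3:50,r4:5,r5:10
cycle 9: CDB Mul1=0; issue SUB r1<-Add2 // r0:Add1,r1:Add2,r2:0,r3:50,r4:5,r5:10
cycle 10: stall // r0:Add1,r1:Add2,r2:0,r3:50,r4:5,r5:10
cycle 11: CDB Add1=50; issue ADD r5<-Add1 // r0:50,r1:Add2,r2:0,r3:50,r4:5,r5:Add1
cycle 12: CDB Add2=50; issue ADD r4<-Add2 // r0:50,r1:50,r2:0,r3:50,r4:Add2,r5:Add1
cycle 13: CDB Mul2=0 // r0:50,r1:50,r2:0,r3:50,r4:Add2,r5:Add1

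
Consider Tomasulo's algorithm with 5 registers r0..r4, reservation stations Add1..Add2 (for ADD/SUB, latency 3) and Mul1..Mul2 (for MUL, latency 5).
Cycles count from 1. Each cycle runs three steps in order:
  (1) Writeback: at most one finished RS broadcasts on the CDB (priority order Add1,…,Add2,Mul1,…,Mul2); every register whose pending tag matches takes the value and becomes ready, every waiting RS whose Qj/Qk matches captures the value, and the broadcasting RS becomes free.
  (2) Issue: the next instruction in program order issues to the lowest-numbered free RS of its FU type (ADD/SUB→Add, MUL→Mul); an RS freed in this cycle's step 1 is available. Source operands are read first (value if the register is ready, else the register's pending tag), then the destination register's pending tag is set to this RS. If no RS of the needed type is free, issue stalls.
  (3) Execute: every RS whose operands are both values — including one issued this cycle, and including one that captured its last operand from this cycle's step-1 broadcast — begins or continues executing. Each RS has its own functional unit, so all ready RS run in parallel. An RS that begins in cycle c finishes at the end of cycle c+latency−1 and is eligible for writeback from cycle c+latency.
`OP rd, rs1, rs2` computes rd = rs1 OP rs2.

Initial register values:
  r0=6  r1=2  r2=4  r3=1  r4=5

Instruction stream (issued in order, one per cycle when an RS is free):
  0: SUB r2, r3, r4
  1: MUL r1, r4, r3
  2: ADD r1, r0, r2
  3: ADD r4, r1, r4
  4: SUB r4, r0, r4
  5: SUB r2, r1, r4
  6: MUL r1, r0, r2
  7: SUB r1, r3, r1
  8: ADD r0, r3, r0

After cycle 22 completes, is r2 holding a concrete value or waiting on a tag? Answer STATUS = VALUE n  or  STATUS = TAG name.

cycle 1: issue SUB r2<-Add1 // r0:6,r1:2,r2:Add1,r3:1,r4:5
cycle 2: issue MUL r1<-Mul1 // r0:6,r1:Mul1,r2:Add1,r3:1,r4:5
cycle 3: issue ADD r1<-Add2 // r0:6,r1:Add2,r2:Add1,r3:1,r4:5
cycle 4: CDB Add1=-4; issue ADD r4<-Add1 // r0:6,r1:Add2,r2:-4,r3:1,r4:Add1
cycle 5: stall // r0:6,r1:Add2,r2:-4,r3:1,r4:Add1
cycle 6: stall // r0:6,r1:Add2,r2:-4,r3:1,r4:Add1
cycle 7: CDB Add2=2; issue SUB r4<-Add2 // r0:6,r1:2,r2:-4,r3:1,r4:Add2
cycle 8: CDB Mul1=5; stall // r0:6,r1:2,r2:-4,r3:1,r4:Add2
cycle 9: stall // r0:6,r1:2,r2:-4,r3:1,r4:Add2
cycle 10: CDB Add1=7; issue SUB r2<-Add1 // r0:6,r1:2,r2:Add1,r3:1,r4:Add2
cycle 11: issue MUL r1<-Mul1 // r0:6,r1:Mul1,r2:Add1,r3:1,r4:Add2
cycle 12: stall // r0:6,r1:Mul1,r2:Add1,r3:1,r4:Add2
cycle 13: CDB Add2=-1; issue SUB r1<-Add2 // r0:6,r1:Add2,r2:Add1,r3:1,r4:-1
cycle 14: stall // r0:6,r1:Add2,r2:Add1,r3:1,r4:-1
cycle 15: stall // r0:6,r1:Add2,r2:Add1,r3:1,r4:-1
cycle 16: CDB Add1=3; issue ADD r0<-Add1 // r0:Add1,r1:Add2,r2:3,r3:1,r4:-1
cycle 17: - // r0:Add1,r1:Add2,r2:3,r3:1,r4:-1
cycle 18: - // r0:Add1,r1:Add2,r2:3,r3:1,r4:-1
cycle 19: CDB Add1=7 // r0:7,r1:Add2,r2:3,r3:1,r4:-1
cycle 20: - // r0:7,r1:Add2,r2:3,r3:1,r4:-1
cycle 21: CDB Mul1=18 // r0:7,r1:Add2,r2:3,r3:1,r4:-1
cycle 22: - // r0:7,r1:Add2,r2:3,r3:1,r4:-1

STATUS = VALUE 3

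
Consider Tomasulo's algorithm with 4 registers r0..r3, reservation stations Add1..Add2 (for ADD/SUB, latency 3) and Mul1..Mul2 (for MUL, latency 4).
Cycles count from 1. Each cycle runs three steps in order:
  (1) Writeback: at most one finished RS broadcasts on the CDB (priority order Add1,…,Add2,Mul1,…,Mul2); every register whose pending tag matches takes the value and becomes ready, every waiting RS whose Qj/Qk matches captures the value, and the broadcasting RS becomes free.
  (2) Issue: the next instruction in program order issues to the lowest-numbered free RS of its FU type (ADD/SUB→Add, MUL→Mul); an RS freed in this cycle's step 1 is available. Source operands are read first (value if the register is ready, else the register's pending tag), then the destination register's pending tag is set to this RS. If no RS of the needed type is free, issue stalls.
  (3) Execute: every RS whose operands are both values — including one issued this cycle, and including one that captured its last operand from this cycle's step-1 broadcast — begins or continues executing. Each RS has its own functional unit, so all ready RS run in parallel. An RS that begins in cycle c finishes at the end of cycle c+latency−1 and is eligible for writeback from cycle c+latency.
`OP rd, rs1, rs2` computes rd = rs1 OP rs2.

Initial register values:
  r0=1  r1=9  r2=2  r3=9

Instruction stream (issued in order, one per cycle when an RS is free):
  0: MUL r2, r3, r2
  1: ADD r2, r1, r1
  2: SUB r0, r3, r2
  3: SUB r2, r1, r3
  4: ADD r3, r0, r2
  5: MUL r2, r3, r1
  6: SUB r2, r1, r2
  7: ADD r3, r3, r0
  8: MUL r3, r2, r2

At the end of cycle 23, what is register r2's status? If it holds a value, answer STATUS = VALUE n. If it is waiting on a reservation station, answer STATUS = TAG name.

STATUS = VALUE 90

c1: issue MUL r2<-Mul1 | r0:1,r1:9,r2:Mul1,r3:9
c2: issue ADD r2<-Add1 | r0:1,r1:9,r2:Add1,r3:9
c3: issue SUB r0<-Add2 | r0:Add2,r1:9,r2:Add1,r3:9
c4: stall | r0:Add2,r1:9,r2:Add1,r3:9
c5: CDB Add1=18; issue SUB r2<-Add1 | r0:Add2,r1:9,r2:Add1,r3:9
c6: CDB Mul1=18; stall | r0:Add2,r1:9,r2:Add1,r3:9
c7: stall | r0:Add2,r1:9,r2:Add1,r3:9
c8: CDB Add1=0; issue ADD r3<-Add1 | r0:Add2,r1:9,r2:0,r3:Add1
c9: CDB Add2=-9; issue MUL r2<-Mul1 | r0:-9,r1:9,r2:Mul1,r3:Add1
c10: issue SUB r2<-Add2 | r0:-9,r1:9,r2:Add2,r3:Add1
c11: stall | r0:-9,r1:9,r2:Add2,r3:Add1
c12: CDB Add1=-9; issue ADD r3<-Add1 | r0:-9,r1:9,r2:Add2,r3:Add1
c13: issue MUL r3<-Mul2 | r0:-9,r1:9,r2:Add2,r3:Mul2
c14: - | r0:-9,r1:9,r2:Add2,r3:Mul2
c15: CDB Add1=-18 | r0:-9,r1:9,r2:Add2,r3:Mul2
c16: CDB Mul1=-81 | r0:-9,r1:9,r2:Add2,r3:Mul2
c17: - | r0:-9,r1:9,r2:Add2,r3:Mul2
c18: - | r0:-9,r1:9,r2:Add2,r3:Mul2
c19: CDB Add2=90 | r0:-9,r1:9,r2:90,r3:Mul2
c20: - | r0:-9,r1:9,r2:90,r3:Mul2
c21: - | r0:-9,r1:9,r2:90,r3:Mul2
c22: - | r0:-9,r1:9,r2:90,r3:Mul2
c23: CDB Mul2=8100 | r0:-9,r1:9,r2:90,r3:8100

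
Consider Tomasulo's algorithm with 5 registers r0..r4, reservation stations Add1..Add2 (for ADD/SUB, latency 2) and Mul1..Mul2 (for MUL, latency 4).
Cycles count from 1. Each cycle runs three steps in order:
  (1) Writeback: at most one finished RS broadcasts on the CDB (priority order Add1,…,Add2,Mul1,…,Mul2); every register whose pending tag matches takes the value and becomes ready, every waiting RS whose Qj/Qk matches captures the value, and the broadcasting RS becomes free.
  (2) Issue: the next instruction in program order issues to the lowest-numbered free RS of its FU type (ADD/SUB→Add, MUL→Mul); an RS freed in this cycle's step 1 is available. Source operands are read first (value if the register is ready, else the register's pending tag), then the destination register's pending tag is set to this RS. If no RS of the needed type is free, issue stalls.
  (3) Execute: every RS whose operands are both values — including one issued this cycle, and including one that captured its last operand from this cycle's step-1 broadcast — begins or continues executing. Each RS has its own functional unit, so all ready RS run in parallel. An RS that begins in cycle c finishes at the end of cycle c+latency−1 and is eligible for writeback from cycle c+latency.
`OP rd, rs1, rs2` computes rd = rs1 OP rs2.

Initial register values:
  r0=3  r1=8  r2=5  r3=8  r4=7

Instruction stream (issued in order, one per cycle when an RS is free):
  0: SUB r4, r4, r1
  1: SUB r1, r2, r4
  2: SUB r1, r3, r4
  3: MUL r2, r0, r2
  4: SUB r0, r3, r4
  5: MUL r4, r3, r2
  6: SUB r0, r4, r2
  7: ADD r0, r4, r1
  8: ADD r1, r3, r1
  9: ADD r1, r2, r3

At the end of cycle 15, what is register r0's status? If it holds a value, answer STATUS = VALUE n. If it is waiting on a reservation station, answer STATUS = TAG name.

  c1: issue SUB r4<-Add1  regs: r0:3,r1:8,r2:5,r3:8,r4:Add1
  c2: issue SUB r1<-Add2  regs: r0:3,r1:Add2,r2:5,r3:8,r4:Add1
  c3: CDB Add1=-1; issue SUB r1<-Add1  regs: r0:3,r1:Add1,r2:5,r3:8,r4:-1
  c4: issue MUL r2<-Mul1  regs: r0:3,r1:Add1,r2:Mul1,r3:8,r4:-1
  c5: CDB Add1=9; issue SUB r0<-Add1  regs: r0:Add1,r1:9,r2:Mul1,r3:8,r4:-1
  c6: CDB Add2=6; issue MUL r4<-Mul2  regs: r0:Add1,r1:9,r2:Mul1,r3:8,r4:Mul2
  c7: CDB Add1=9; issue SUB r0<-Add1  regs: r0:Add1,r1:9,r2:Mul1,r3:8,r4:Mul2
  c8: CDB Mul1=15; issue ADD r0<-Add2  regs: r0:Add2,r1:9,r2:15,r3:8,r4:Mul2
  c9: stall  regs: r0:Add2,r1:9,r2:15,r3:8,r4:Mul2
  c10: stall  regs: r0:Add2,r1:9,r2:15,r3:8,r4:Mul2
  c11: stall  regs: r0:Add2,r1:9,r2:15,r3:8,r4:Mul2
  c12: CDB Mul2=120; stall  regs: r0:Add2,r1:9,r2:15,r3:8,r4:120
  c13: stall  regs: r0:Add2,r1:9,r2:15,r3:8,r4:120
  c14: CDB Add1=105; issue ADD r1<-Add1  regs: r0:Add2,r1:Add1,r2:15,r3:8,r4:120
  c15: CDB Add2=129; issue ADD r1<-Add2  regs: r0:129,r1:Add2,r2:15,r3:8,r4:120

STATUS = VALUE 129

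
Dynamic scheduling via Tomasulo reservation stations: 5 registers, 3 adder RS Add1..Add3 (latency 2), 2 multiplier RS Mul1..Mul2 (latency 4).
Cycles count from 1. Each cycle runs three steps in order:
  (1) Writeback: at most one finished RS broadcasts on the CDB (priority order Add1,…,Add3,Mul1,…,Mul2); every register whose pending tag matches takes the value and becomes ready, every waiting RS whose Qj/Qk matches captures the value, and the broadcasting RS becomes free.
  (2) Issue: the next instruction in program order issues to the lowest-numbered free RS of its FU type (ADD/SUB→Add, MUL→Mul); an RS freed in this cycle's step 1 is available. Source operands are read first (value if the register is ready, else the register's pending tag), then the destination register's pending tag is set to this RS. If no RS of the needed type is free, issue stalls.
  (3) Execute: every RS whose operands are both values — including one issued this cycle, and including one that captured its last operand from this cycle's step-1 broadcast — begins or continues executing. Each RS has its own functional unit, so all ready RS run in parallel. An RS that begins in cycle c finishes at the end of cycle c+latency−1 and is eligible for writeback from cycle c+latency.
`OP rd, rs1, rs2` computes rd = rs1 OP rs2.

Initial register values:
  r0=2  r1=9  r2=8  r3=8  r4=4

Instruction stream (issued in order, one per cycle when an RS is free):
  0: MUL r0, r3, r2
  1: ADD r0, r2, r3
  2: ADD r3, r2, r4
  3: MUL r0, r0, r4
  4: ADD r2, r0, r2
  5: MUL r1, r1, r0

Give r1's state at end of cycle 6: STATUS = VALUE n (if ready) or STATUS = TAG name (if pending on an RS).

cycle 1: issue MUL r0<-Mul1 // r0:Mul1,r1:9,r2:8,r3:8,r4:4
cycle 2: issue ADD r0<-Add1 // r0:Add1,r1:9,r2:8,r3:8,r4:4
cycle 3: issue ADD r3<-Add2 // r0:Add1,r1:9,r2:8,r3:Add2,r4:4
cycle 4: CDB Add1=16; issue MUL r0<-Mul2 // r0:Mul2,r1:9,r2:8,r3:Add2,r4:4
cycle 5: CDB Add2=12; issue ADD r2<-Add1 // r0:Mul2,r1:9,r2:Add1,r3:12,r4:4
cycle 6: CDB Mul1=64; issue MUL r1<-Mul1 // r0:Mul2,r1:Mul1,r2:Add1,r3:12,r4:4

STATUS = TAG Mul1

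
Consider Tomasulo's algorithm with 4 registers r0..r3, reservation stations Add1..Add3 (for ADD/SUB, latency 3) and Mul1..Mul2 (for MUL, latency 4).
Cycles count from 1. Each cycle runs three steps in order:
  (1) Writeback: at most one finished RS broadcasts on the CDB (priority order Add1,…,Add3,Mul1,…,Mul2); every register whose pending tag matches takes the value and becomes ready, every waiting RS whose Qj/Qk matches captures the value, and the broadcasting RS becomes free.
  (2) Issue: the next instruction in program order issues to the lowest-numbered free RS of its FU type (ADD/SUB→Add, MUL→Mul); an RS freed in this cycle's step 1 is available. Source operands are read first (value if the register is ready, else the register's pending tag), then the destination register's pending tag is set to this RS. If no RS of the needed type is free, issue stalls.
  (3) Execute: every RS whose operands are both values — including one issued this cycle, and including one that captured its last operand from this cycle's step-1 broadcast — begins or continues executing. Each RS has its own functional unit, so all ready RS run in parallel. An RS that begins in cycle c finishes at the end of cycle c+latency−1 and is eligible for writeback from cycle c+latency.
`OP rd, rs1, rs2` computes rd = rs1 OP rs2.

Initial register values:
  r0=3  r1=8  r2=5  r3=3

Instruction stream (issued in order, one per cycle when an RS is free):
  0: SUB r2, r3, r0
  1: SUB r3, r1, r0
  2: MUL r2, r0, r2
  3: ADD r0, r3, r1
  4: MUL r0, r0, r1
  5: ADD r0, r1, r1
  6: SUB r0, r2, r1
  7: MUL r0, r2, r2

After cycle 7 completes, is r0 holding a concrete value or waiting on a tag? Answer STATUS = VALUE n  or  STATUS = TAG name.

STATUS = TAG Add3

cycle 1: issue SUB r2<-Add1 // r0:3,r1:8,r2:Add1,r3:3
cycle 2: issue SUB r3<-Add2 // r0:3,r1:8,r2:Add1,r3:Add2
cycle 3: issue MUL r2<-Mul1 // r0:3,r1:8,r2:Mul1,r3:Add2
cycle 4: CDB Add1=0; issue ADD r0<-Add1 // r0:Add1,r1:8,r2:Mul1,r3:Add2
cycle 5: CDB Add2=5; issue MUL r0<-Mul2 // r0:Mul2,r1:8,r2:Mul1,r3:5
cycle 6: issue ADD r0<-Add2 // r0:Add2,r1:8,r2:Mul1,r3:5
cycle 7: issue SUB r0<-Add3 // r0:Add3,r1:8,r2:Mul1,r3:5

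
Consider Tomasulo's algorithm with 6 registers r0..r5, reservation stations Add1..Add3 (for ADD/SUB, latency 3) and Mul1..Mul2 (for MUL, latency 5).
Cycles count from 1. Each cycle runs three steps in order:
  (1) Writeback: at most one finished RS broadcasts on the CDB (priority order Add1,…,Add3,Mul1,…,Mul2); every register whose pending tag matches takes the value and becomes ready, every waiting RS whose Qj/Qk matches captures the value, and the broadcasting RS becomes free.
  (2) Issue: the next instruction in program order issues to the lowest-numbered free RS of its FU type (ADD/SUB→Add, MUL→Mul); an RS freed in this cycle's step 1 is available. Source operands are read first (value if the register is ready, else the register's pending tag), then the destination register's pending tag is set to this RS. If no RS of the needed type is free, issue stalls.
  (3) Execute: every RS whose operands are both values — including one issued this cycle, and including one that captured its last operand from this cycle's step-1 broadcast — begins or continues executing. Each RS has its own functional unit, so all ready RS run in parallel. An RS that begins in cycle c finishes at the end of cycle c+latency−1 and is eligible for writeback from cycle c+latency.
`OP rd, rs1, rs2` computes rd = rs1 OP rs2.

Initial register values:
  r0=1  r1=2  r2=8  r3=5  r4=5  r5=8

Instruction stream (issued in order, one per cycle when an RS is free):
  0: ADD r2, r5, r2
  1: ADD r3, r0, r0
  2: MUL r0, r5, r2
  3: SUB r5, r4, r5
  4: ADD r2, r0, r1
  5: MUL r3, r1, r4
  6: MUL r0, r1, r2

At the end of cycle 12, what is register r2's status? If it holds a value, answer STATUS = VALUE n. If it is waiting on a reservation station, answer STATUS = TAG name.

cycle 1: issue ADD r2<-Add1 // r0:1,r1:2,r2:Add1,r3:5,r4:5,r5:8
cycle 2: issue ADD r3<-Add2 // r0:1,r1:2,r2:Add1,r3:Add2,r4:5,r5:8
cycle 3: issue MUL r0<-Mul1 // r0:Mul1,r1:2,r2:Add1,r3:Add2,r4:5,r5:8
cycle 4: CDB Add1=16; issue SUB r5<-Add1 // r0:Mul1,r1:2,r2:16,r3:Add2,r4:5,r5:Add1
cycle 5: CDB Add2=2; issue ADD r2<-Add2 // r0:Mul1,r1:2,r2:Add2,r3:2,r4:5,r5:Add1
cycle 6: issue MUL r3<-Mul2 // r0:Mul1,r1:2,r2:Add2,r3:Mul2,r4:5,r5:Add1
cycle 7: CDB Add1=-3; stall // r0:Mul1,r1:2,r2:Add2,r3:Mul2,r4:5,r5:-3
cycle 8: stall // r0:Mul1,r1:2,r2:Add2,r3:Mul2,r4:5,r5:-3
cycle 9: CDB Mul1=128; issue MUL r0<-Mul1 // r0:Mul1,r1:2,r2:Add2,r3:Mul2,r4:5,r5:-3
cycle 10: - // r0:Mul1,r1:2,r2:Add2,r3:Mul2,r4:5,r5:-3
cycle 11: CDB Mul2=10 // r0:Mul1,r1:2,r2:Add2,r3:10,r4:5,r5:-3
cycle 12: CDB Add2=130 // r0:Mul1,r1:2,r2:130,r3:10,r4:5,r5:-3

STATUS = VALUE 130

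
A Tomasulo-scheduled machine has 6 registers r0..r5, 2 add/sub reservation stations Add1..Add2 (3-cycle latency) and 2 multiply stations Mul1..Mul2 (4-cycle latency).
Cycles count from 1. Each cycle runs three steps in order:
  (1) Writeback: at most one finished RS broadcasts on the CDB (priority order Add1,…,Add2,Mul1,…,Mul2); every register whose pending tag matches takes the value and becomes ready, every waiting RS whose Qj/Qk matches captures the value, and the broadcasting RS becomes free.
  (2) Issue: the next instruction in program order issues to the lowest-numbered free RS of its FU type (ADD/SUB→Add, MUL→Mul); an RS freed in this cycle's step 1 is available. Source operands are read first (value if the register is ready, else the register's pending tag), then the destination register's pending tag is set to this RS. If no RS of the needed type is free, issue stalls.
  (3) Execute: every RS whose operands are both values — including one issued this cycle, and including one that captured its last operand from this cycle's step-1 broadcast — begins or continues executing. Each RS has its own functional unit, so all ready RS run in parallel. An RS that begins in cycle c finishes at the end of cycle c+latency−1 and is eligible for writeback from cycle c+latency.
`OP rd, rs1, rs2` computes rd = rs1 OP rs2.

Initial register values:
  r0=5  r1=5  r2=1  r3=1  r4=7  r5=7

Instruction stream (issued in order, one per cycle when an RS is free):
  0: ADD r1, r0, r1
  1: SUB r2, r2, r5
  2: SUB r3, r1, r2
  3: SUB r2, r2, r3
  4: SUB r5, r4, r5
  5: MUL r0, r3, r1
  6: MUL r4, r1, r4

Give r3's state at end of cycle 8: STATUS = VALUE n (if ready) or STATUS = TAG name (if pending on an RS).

STATUS = VALUE 16

c1: issue ADD r1<-Add1 | r0:5,r1:Add1,r2:1,r3:1,r4:7,r5:7
c2: issue SUB r2<-Add2 | r0:5,r1:Add1,r2:Add2,r3:1,r4:7,r5:7
c3: stall | r0:5,r1:Add1,r2:Add2,r3:1,r4:7,r5:7
c4: CDB Add1=10; issue SUB r3<-Add1 | r0:5,r1:10,r2:Add2,r3:Add1,r4:7,r5:7
c5: CDB Add2=-6; issue SUB r2<-Add2 | r0:5,r1:10,r2:Add2,r3:Add1,r4:7,r5:7
c6: stall | r0:5,r1:10,r2:Add2,r3:Add1,r4:7,r5:7
c7: stall | r0:5,r1:10,r2:Add2,r3:Add1,r4:7,r5:7
c8: CDB Add1=16; issue SUB r5<-Add1 | r0:5,r1:10,r2:Add2,r3:16,r4:7,r5:Add1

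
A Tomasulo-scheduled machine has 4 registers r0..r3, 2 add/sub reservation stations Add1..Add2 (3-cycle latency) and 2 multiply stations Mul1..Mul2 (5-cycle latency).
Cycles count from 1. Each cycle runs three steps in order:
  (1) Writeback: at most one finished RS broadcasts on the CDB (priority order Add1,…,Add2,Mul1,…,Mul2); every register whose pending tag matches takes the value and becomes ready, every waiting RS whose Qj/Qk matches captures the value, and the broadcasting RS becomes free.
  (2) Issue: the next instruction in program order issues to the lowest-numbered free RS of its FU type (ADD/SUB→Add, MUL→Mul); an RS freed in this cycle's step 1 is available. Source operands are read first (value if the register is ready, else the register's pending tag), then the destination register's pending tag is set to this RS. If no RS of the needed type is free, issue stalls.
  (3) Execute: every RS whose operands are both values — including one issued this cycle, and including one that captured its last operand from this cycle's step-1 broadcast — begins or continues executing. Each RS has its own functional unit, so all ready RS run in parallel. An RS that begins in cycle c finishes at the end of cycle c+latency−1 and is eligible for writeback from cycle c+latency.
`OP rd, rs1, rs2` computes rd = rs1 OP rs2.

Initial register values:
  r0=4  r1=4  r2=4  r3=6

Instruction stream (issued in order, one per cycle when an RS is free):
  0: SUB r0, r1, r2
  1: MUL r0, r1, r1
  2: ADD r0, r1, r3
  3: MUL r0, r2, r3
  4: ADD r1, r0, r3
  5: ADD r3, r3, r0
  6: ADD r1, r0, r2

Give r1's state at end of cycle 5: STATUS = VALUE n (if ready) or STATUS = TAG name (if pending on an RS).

  c1: issue SUB r0<-Add1  regs: r0:Add1,r1:4,r2:4,r3:6
  c2: issue MUL r0<-Mul1  regs: r0:Mul1,r1:4,r2:4,r3:6
  c3: issue ADD r0<-Add2  regs: r0:Add2,r1:4,r2:4,r3:6
  c4: CDB Add1=0; issue MUL r0<-Mul2  regs: r0:Mul2,r1:4,r2:4,r3:6
  c5: issue ADD r1<-Add1  regs: r0:Mul2,r1:Add1,r2:4,r3:6

STATUS = TAG Add1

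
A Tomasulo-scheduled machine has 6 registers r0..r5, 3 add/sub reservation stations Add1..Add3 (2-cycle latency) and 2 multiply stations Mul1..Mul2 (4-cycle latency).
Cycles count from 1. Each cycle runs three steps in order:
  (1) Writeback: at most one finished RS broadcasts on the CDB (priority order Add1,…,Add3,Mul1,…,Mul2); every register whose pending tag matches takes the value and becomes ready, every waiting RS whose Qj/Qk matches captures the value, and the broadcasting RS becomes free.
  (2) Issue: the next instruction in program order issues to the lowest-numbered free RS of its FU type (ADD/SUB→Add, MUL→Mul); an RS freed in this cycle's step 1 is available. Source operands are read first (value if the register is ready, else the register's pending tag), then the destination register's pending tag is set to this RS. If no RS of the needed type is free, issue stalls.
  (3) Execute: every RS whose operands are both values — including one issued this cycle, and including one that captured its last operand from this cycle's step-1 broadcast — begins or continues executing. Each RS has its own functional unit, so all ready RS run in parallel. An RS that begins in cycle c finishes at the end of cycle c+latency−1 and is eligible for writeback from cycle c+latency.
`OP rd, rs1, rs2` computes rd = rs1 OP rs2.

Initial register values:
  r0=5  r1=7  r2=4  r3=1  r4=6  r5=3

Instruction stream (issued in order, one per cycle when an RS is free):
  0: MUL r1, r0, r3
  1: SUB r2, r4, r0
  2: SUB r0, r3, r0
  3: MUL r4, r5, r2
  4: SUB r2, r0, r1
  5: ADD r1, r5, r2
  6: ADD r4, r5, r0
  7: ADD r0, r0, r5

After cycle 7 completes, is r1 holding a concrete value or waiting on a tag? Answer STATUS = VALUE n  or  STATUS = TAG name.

STATUS = TAG Add2

cycle 1: issue MUL r1<-Mul1 // r0:5,r1:Mul1,r2:4,r3:1,r4:6,r5:3
cycle 2: issue SUB r2<-Add1 // r0:5,r1:Mul1,r2:Add1,r3:1,r4:6,r5:3
cycle 3: issue SUB r0<-Add2 // r0:Add2,r1:Mul1,r2:Add1,r3:1,r4:6,r5:3
cycle 4: CDB Add1=1; issue MUL r4<-Mul2 // r0:Add2,r1:Mul1,r2:1,r3:1,r4:Mul2,r5:3
cycle 5: CDB Add2=-4; issue SUB r2<-Add1 // r0:-4,r1:Mul1,r2:Add1,r3:1,r4:Mul2,r5:3
cycle 6: CDB Mul1=5; issue ADD r1<-Add2 // r0:-4,r1:Add2,r2:Add1,r3:1,r4:Mul2,r5:3
cycle 7: issue ADD r4<-Add3 // r0:-4,r1:Add2,r2:Add1,r3:1,r4:Add3,r5:3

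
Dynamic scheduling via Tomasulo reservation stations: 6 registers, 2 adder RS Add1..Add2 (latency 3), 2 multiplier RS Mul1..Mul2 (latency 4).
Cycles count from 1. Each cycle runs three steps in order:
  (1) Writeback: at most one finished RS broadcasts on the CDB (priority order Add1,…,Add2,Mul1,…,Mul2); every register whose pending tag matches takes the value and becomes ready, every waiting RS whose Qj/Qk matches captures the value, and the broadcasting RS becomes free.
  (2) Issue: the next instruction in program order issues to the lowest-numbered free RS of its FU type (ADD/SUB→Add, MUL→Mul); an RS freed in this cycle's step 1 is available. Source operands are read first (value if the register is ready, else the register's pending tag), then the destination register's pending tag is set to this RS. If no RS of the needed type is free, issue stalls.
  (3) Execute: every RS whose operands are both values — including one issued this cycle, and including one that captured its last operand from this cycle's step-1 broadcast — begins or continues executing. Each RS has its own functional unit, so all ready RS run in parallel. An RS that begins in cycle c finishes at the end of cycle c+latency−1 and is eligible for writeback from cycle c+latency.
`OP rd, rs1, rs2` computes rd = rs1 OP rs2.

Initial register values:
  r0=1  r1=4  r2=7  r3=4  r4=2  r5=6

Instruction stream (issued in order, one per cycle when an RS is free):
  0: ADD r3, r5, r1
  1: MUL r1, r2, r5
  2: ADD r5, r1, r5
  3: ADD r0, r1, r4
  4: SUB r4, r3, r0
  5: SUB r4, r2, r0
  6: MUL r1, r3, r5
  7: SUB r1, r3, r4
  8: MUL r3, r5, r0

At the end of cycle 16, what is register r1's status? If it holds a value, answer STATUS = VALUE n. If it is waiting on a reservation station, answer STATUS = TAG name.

STATUS = VALUE 47

  c1: issue ADD r3<-Add1  regs: r0:1,r1:4,r2:7,r3:Add1,r4:2,r5:6
  c2: issue MUL r1<-Mul1  regs: r0:1,r1:Mul1,r2:7,r3:Add1,r4:2,r5:6
  c3: issue ADD r5<-Add2  regs: r0:1,r1:Mul1,r2:7,r3:Add1,r4:2,r5:Add2
  c4: CDB Add1=10; issue ADD r0<-Add1  regs: r0:Add1,r1:Mul1,r2:7,r3:10,r4:2,r5:Add2
  c5: stall  regs: r0:Add1,r1:Mul1,r2:7,r3:10,r4:2,r5:Add2
  c6: CDB Mul1=42; stall  regs: r0:Add1,r1:42,r2:7,r3:10,r4:2,r5:Add2
  c7: stall  regs: r0:Add1,r1:42,r2:7,r3:10,r4:2,r5:Add2
  c8: stall  regs: r0:Add1,r1:42,r2:7,r3:10,r4:2,r5:Add2
  c9: CDB Add1=44; issue SUB r4<-Add1  regs: r0:44,r1:42,r2:7,r3:10,r4:Add1,r5:Add2
  c10: CDB Add2=48; issue SUB r4<-Add2  regs: r0:44,r1:42,r2:7,r3:10,r4:Add2,r5:48
  c11: issue MUL r1<-Mul1  regs: r0:44,r1:Mul1,r2:7,r3:10,r4:Add2,r5:48
  c12: CDB Add1=-34; issue SUB r1<-Add1  regs: r0:44,r1:Add1,r2:7,r3:10,r4:Add2,r5:48
  c13: CDB Add2=-37; issue MUL r3<-Mul2  regs: r0:44,r1:Add1,r2:7,r3:Mul2,r4:-37,r5:48
  c14: -  regs: r0:44,r1:Add1,r2:7,r3:Mul2,r4:-37,r5:48
  c15: CDB Mul1=480  regs: r0:44,r1:Add1,r2:7,r3:Mul2,r4:-37,r5:48
  c16: CDB Add1=47  regs: r0:44,r1:47,r2:7,r3:Mul2,r4:-37,r5:48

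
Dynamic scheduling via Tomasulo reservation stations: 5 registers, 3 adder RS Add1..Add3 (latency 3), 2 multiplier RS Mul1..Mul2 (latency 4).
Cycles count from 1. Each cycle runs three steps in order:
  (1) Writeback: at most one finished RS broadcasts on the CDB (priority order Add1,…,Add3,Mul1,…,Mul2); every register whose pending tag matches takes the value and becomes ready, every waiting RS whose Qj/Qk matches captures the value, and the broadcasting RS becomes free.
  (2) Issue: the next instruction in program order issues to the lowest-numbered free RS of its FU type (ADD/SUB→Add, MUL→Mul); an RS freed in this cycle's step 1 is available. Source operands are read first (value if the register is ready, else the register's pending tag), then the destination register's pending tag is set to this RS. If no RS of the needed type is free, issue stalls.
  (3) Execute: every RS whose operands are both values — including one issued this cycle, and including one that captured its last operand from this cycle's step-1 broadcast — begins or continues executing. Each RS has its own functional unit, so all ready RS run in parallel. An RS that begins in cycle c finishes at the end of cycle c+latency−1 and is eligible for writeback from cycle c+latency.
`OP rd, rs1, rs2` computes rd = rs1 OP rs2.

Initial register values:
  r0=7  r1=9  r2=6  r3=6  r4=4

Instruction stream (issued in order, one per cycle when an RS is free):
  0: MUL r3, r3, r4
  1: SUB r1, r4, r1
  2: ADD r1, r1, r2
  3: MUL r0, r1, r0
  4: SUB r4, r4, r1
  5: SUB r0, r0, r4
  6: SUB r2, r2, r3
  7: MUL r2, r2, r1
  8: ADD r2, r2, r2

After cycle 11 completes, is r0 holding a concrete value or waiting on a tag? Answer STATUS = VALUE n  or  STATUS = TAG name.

STATUS = TAG Add3

c1: issue MUL r3<-Mul1 | r0:7,r1:9,r2:6,r3:Mul1,r4:4
c2: issue SUB r1<-Add1 | r0:7,r1:Add1,r2:6,r3:Mul1,r4:4
c3: issue ADD r1<-Add2 | r0:7,r1:Add2,r2:6,r3:Mul1,r4:4
c4: issue MUL r0<-Mul2 | r0:Mul2,r1:Add2,r2:6,r3:Mul1,r4:4
c5: CDB Add1=-5; issue SUB r4<-Add1 | r0:Mul2,r1:Add2,r2:6,r3:Mul1,r4:Add1
c6: CDB Mul1=24; issue SUB r0<-Add3 | r0:Add3,r1:Add2,r2:6,r3:24,r4:Add1
c7: stall | r0:Add3,r1:Add2,r2:6,r3:24,r4:Add1
c8: CDB Add2=1; issue SUB r2<-Add2 | r0:Add3,r1:1,r2:Add2,r3:24,r4:Add1
c9: issue MUL r2<-Mul1 | r0:Add3,r1:1,r2:Mul1,r3:24,r4:Add1
c10: stall | r0:Add3,r1:1,r2:Mul1,r3:24,r4:Add1
c11: CDB Add1=3; issue ADD r2<-Add1 | r0:Add3,r1:1,r2:Add1,r3:24,r4:3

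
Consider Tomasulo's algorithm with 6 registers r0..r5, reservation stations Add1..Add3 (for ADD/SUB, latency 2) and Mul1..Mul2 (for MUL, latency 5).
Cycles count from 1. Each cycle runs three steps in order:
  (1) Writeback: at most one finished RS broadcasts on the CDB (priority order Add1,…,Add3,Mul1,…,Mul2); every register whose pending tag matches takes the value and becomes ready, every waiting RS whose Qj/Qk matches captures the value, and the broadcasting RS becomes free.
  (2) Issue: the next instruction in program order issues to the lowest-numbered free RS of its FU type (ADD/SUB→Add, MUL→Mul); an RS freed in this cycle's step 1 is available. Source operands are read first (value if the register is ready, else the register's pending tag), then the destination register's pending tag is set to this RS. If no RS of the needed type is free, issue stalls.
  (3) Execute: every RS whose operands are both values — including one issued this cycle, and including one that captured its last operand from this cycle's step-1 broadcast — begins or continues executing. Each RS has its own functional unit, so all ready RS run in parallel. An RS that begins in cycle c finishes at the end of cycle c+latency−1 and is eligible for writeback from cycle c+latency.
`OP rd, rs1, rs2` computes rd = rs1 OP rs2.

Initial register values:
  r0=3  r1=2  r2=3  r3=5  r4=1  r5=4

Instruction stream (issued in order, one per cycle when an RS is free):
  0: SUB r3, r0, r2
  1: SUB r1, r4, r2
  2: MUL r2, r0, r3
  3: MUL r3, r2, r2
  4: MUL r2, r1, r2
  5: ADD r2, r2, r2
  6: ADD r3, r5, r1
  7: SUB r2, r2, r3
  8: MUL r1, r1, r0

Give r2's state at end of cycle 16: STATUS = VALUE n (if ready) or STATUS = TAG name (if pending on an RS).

c1: issue SUB r3<-Add1 | r0:3,r1:2,r2:3,r3:Add1,r4:1,r5:4
c2: issue SUB r1<-Add2 | r0:3,r1:Add2,r2:3,r3:Add1,r4:1,r5:4
c3: CDB Add1=0; issue MUL r2<-Mul1 | r0:3,r1:Add2,r2:Mul1,r3:0,r4:1,r5:4
c4: CDB Add2=-2; issue MUL r3<-Mul2 | r0:3,r1:-2,r2:Mul1,r3:Mul2,r4:1,r5:4
c5: stall | r0:3,r1:-2,r2:Mul1,r3:Mul2,r4:1,r5:4
c6: stall | r0:3,r1:-2,r2:Mul1,r3:Mul2,r4:1,r5:4
c7: stall | r0:3,r1:-2,r2:Mul1,r3:Mul2,r4:1,r5:4
c8: CDB Mul1=0; issue MUL r2<-Mul1 | r0:3,r1:-2,r2:Mul1,r3:Mul2,r4:1,r5:4
c9: issue ADD r2<-Add1 | r0:3,r1:-2,r2:Add1,r3:Mul2,r4:1,r5:4
c10: issue ADD r3<-Add2 | r0:3,r1:-2,r2:Add1,r3:Add2,r4:1,r5:4
c11: issue SUB r2<-Add3 | r0:3,r1:-2,r2:Add3,r3:Add2,r4:1,r5:4
c12: CDB Add2=2; stall | r0:3,r1:-2,r2:Add3,r3:2,r4:1,r5:4
c13: CDB Mul1=0; issue MUL r1<-Mul1 | r0:3,r1:Mul1,r2:Add3,r3:2,r4:1,r5:4
c14: CDB Mul2=0 | r0:3,r1:Mul1,r2:Add3,r3:2,r4:1,r5:4
c15: CDB Add1=0 | r0:3,r1:Mul1,r2:Add3,r3:2,r4:1,r5:4
c16: - | r0:3,r1:Mul1,r2:Add3,r3:2,r4:1,r5:4

STATUS = TAG Add3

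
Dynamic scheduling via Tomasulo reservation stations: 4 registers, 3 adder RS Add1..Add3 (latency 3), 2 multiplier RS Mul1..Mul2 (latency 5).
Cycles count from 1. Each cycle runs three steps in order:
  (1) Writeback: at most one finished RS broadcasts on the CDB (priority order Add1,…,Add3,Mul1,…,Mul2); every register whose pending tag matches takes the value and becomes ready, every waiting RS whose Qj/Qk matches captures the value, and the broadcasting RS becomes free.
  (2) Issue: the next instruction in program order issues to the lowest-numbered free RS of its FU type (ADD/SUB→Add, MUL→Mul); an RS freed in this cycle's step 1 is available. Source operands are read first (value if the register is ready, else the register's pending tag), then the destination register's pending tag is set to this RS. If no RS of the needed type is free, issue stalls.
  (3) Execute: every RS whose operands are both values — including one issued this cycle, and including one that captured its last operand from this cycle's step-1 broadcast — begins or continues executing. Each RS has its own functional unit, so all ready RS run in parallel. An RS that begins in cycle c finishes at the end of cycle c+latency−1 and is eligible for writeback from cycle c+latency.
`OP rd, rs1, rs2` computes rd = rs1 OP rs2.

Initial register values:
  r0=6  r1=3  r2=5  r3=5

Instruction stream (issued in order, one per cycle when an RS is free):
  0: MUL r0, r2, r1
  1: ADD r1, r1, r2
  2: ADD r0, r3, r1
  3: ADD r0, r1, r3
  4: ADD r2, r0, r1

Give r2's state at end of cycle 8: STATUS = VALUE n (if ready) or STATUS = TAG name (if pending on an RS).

cycle 1: issue MUL r0<-Mul1 // r0:Mul1,r1:3,r2:5,r3:5
cycle 2: issue ADD r1<-Add1 // r0:Mul1,r1:Add1,r2:5,r3:5
cycle 3: issue ADD r0<-Add2 // r0:Add2,r1:Add1,r2:5,r3:5
cycle 4: issue ADD r0<-Add3 // r0:Add3,r1:Add1,r2:5,r3:5
cycle 5: CDB Add1=8; issue ADD r2<-Add1 // r0:Add3,r1:8,r2:Add1,r3:5
cycle 6: CDB Mul1=15 // r0:Add3,r1:8,r2:Add1,r3:5
cycle 7: - // r0:Add3,r1:8,r2:Add1,r3:5
cycle 8: CDB Add2=13 // r0:Add3,r1:8,r2:Add1,r3:5

STATUS = TAG Add1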